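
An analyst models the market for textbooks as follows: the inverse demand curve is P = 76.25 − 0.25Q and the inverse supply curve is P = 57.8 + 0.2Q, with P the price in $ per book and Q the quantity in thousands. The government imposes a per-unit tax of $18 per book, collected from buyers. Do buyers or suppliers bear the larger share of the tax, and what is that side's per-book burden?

Buyers bear the larger share: $10 per book.

Rewrite in direct form: Qd = 305 − 4P and Qs = 5P − 289.
Without the tax, 305 − 4P = 5P − 289 gives 9P = 594, so P* = $66 and Q* = 41.
With the tax collected from buyers, demand (in seller-price terms) shifts: Qd = 305 − 4(P + 18).
New equilibrium: buyers pay $76, suppliers receive $58, Q = 1. (Wedge: Pb − Ps = 18.)
Per-book burden: buyers $10, suppliers $8.
Buyers take the larger share because demand is less price-elastic here (demand slope 4 vs supply slope 5).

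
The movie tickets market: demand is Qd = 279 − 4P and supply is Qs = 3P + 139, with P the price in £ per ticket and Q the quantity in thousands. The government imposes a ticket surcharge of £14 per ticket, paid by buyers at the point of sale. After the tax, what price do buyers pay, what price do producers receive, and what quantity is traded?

Buyers pay £26; producers receive £12; quantity = 175.

Without the tax, 279 − 4P = 3P + 139 gives 7P = 140, so P* = £20 and Q* = 199.
With the tax collected from buyers, demand (in seller-price terms) shifts: Qd = 279 − 4(P + 14).
Solving gives Q = 175 with buyers paying £26 and producers receiving £12 (the £14 wedge).
The less price-elastic side of the market bears the larger share of a per-unit tax.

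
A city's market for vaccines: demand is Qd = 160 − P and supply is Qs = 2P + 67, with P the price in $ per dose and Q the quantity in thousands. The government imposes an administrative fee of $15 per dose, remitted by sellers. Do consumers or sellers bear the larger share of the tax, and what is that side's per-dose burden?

Consumers bear the larger share: $10 per dose.

Without the tax, 160 − P = 2P + 67 gives 3P = 93, so P* = $31 and Q* = 129.
With the tax collected from sellers, supply shifts: Qs = 2(P − 15) + 67.
Solving gives Q = 119 with consumers paying $41 and sellers receiving $26 (the $15 wedge).
Per-dose burden: consumers $10, sellers $5.
Consumers take the larger share because demand is less price-elastic here (demand slope 1 vs supply slope 2).
The less price-elastic side of the market bears the larger share of a per-unit tax.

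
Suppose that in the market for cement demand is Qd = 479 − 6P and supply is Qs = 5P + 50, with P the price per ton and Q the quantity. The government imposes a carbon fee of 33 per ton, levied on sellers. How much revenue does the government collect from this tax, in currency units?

Tax revenue = 5115.

Without the tax, 479 − 6P = 5P + 50 gives 11P = 429, so P* = 39 and Q* = 245.
With the tax collected from sellers, supply shifts: Qs = 5(P − 33) + 50.
New equilibrium: buyers pay 54, sellers receive 21, Q = 155. (Wedge: Pb − Ps = 33.)
Revenue = t · Q = 33 · 155 = 5115.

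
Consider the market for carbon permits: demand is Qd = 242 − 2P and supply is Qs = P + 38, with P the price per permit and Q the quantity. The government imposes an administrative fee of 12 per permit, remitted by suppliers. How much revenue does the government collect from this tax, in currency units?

Without the tax, 242 − 2P = P + 38 gives 3P = 204, so P* = 68 and Q* = 106.
With the tax collected from suppliers, supply shifts: Qs = (P − 12) + 38.
New equilibrium: consumers pay 72, suppliers receive 60, Q = 98. (Wedge: Pb − Ps = 12.)
Revenue = t · Q = 12 · 98 = 1176.

Tax revenue = 1176.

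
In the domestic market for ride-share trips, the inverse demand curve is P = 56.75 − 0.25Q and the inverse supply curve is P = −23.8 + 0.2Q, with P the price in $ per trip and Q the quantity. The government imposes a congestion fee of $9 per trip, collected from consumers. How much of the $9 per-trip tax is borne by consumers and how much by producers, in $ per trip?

Inverting to Q(P) form: Qd = 227 − 4P; Qs = 5P + 119.
Before the tax: set 227 − 4P = 5P + 119 → P* = $12, Q* = 179.
With the tax collected from consumers, demand (in seller-price terms) shifts: Qd = 227 − 4(P + 9).
Solving gives Q = 159 with consumers paying $17 and producers receiving $8 (the $9 wedge).
Burden on consumers: $5; on producers: $4. (They sum to $9.)
The less price-elastic side of the market bears the larger share of a per-unit tax.

Consumers bear $5 per trip; producers bear $4 per trip.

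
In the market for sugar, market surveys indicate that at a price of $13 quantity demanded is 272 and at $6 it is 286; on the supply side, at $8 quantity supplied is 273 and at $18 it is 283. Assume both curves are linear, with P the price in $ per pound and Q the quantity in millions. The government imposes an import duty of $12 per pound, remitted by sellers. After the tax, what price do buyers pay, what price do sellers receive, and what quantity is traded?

Buyers pay $15; sellers receive $3; quantity = 268.

Demand slope: (286 − 272)/(6 − 13) = -2, so Qd = 298 − 2P.
Supply slope: (283 − 273)/(18 − 8) = 1, so Qs = P + 265.
Before the tax: set 298 − 2P = P + 265 → P* = $11, Q* = 276.
With the tax collected from sellers, supply shifts: Qs = (P − 12) + 265.
New equilibrium: buyers pay $15, sellers receive $3, Q = 268. (Wedge: Pb − Ps = 12.)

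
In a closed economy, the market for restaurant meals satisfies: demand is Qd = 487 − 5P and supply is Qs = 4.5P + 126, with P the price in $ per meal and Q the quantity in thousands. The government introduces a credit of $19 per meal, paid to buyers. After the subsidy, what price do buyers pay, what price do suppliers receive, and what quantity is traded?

Buyers pay $29; suppliers receive $48; quantity = 342.

Without the subsidy, 487 − 5P = 4.5P + 126 gives 9.5P = 361, so P* = $38 and Q* = 297.
With a per-unit subsidy paid to buyers, each effectively pays P − 19, so demand becomes Qd = 487 − 5(P − 19).
Solving gives Q = 342 with buyers paying $29 and suppliers receiving $48 (the $19 wedge).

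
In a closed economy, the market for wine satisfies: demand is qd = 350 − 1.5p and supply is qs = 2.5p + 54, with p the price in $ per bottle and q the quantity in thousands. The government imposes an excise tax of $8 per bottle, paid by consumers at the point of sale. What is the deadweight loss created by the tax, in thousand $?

Without the tax, 350 − 1.5p = 2.5p + 54 gives 4p = 296, so p* = $74 and q* = 239.
With the tax collected from consumers, demand (in seller-price terms) shifts: qd = 350 − 1.5(p + 8).
New equilibrium: consumers pay $79, sellers receive $71, q = 231.5. (Wedge: pb − ps = 8.)
Quantity falls by |ΔQ| = |239 − 231.5| = 7.5.
DWL = ½ · t · |ΔQ| = ½ · 8 · 7.5 = $30.

Deadweight loss = $30 thousand.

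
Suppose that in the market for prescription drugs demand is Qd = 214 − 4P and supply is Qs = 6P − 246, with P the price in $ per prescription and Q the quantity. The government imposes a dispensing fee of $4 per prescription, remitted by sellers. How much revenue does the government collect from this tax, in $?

Without the tax, 214 − 4P = 6P − 246 gives 10P = 460, so P* = $46 and Q* = 30.
With the tax collected from sellers, supply shifts: Qs = 6(P − 4) − 246.
New equilibrium: buyers pay $48.4, sellers receive $44.4, Q = 20.4. (Wedge: Pb − Ps = 4.)
Revenue = t · Q = 4 · 20.4 = $81.6.

Tax revenue = $81.6.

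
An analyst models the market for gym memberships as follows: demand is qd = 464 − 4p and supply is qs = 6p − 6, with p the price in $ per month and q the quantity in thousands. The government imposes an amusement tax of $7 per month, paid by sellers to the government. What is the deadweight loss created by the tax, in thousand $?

Deadweight loss = $58.8 thousand.

Without the tax, 464 − 4p = 6p − 6 gives 10p = 470, so p* = $47 and q* = 276.
With the tax collected from sellers, supply shifts: qs = 6(p − 7) − 6.
Solving gives q = 259.2 with buyers paying $51.2 and sellers receiving $44.2 (the $7 wedge).
Quantity falls by |ΔQ| = |276 − 259.2| = 16.8.
DWL = ½ · t · |ΔQ| = ½ · 7 · 16.8 = $58.8.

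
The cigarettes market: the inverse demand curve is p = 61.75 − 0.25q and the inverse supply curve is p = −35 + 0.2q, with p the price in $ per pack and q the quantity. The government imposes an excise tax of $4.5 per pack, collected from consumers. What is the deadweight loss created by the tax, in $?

Deadweight loss = $22.5.

Rewrite in direct form: qd = 247 − 4p and qs = 5p + 175.
Before the tax: set 247 − 4p = 5p + 175 → p* = $8, q* = 215.
With the tax collected from consumers, demand (in seller-price terms) shifts: qd = 247 − 4(p + 4.5).
New equilibrium: consumers pay $10.5, suppliers receive $6, q = 205. (Wedge: pb − ps = 4.5.)
Quantity falls by |ΔQ| = |215 − 205| = 10.
DWL = ½ · t · |ΔQ| = ½ · 4.5 · 10 = $22.5.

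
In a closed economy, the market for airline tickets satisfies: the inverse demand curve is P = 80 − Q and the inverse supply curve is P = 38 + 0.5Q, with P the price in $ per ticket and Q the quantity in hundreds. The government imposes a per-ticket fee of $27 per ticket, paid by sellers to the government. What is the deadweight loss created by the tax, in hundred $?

Inverting to Q(P) form: Qd = 80 − P; Qs = 2P − 76.
Before the tax: set 80 − P = 2P − 76 → P* = $52, Q* = 28.
With the tax collected from sellers, supply shifts: Qs = 2(P − 27) − 76.
New equilibrium: buyers pay $70, sellers receive $43, Q = 10. (Wedge: Pb − Ps = 27.)
Quantity falls by |ΔQ| = |28 − 10| = 18.
DWL = ½ · t · |ΔQ| = ½ · 27 · 18 = $243.

Deadweight loss = $243 hundred.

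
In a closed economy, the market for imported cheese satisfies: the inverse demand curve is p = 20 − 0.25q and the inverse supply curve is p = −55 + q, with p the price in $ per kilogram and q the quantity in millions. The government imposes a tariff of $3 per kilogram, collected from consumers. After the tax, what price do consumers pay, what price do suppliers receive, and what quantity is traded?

Inverting to q(p) form: qd = 80 − 4p; qs = p + 55.
Before the tax: set 80 − 4p = p + 55 → p* = $5, q* = 60.
With the tax collected from consumers, demand (in seller-price terms) shifts: qd = 80 − 4(p + 3).
Solving gives q = 57.6 with consumers paying $5.6 and suppliers receiving $2.6 (the $3 wedge).
The less price-elastic side of the market bears the larger share of a per-unit tax.

Consumers pay $5.6; suppliers receive $2.6; quantity = 57.6.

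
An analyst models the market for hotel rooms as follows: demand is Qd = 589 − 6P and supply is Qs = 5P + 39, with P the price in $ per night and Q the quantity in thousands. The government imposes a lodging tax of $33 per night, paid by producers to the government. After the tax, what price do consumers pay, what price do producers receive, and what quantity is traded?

Consumers pay $65; producers receive $32; quantity = 199.

Before the tax: set 589 − 6P = 5P + 39 → P* = $50, Q* = 289.
With the tax collected from producers, supply shifts: Qs = 5(P − 33) + 39.
New equilibrium: consumers pay $65, producers receive $32, Q = 199. (Wedge: Pb − Ps = 33.)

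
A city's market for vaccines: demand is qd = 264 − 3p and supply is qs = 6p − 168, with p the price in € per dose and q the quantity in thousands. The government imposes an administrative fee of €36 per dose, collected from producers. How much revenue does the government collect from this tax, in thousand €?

Tax revenue = €1728 thousand.

Before the tax: set 264 − 3p = 6p − 168 → p* = €48, q* = 120.
With the tax collected from producers, supply shifts: qs = 6(p − 36) − 168.
Solving gives q = 48 with buyers paying €72 and producers receiving €36 (the €36 wedge).
Revenue = t · Q = 36 · 48 = €1728.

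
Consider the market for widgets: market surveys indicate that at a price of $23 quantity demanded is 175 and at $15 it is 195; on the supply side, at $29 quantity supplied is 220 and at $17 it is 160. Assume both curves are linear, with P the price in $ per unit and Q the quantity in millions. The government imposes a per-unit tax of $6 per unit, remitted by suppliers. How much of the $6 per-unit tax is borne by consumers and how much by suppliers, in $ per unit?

Consumers bear $4 per unit; suppliers bear $2 per unit.

Demand slope: (195 − 175)/(15 − 23) = -2.5, so Qd = 232.5 − 2.5P.
Supply slope: (160 − 220)/(17 − 29) = 5, so Qs = 5P + 75.
Before the tax: set 232.5 − 2.5P = 5P + 75 → P* = $21, Q* = 180.
With the tax collected from suppliers, supply shifts: Qs = 5(P − 6) + 75.
Solving gives Q = 170 with consumers paying $25 and suppliers receiving $19 (the $6 wedge).
Burden on consumers: $4; on suppliers: $2. (They sum to $6.)
The less price-elastic side of the market bears the larger share of a per-unit tax.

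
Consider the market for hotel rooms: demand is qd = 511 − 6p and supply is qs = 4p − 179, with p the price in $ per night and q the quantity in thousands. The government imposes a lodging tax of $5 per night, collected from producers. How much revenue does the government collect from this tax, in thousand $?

Without the tax, 511 − 6p = 4p − 179 gives 10p = 690, so p* = $69 and q* = 97.
With the tax collected from producers, supply shifts: qs = 4(p − 5) − 179.
New equilibrium: consumers pay $71, producers receive $66, q = 85. (Wedge: pb − ps = 5.)
Revenue = t · Q = 5 · 85 = $425.

Tax revenue = $425 thousand.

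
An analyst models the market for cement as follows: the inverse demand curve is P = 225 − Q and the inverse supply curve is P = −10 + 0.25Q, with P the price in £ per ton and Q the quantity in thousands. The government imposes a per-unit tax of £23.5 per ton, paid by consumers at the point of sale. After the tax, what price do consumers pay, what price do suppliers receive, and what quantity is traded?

Inverting to Q(P) form: Qd = 225 − P; Qs = 4P + 40.
Before the tax: set 225 − P = 4P + 40 → P* = £37, Q* = 188.
With the tax collected from consumers, demand (in seller-price terms) shifts: Qd = 225 − (P + 23.5).
Solving gives Q = 169.2 with consumers paying £55.8 and suppliers receiving £32.3 (the £23.5 wedge).
The less price-elastic side of the market bears the larger share of a per-unit tax.

Consumers pay £55.8; suppliers receive £32.3; quantity = 169.2.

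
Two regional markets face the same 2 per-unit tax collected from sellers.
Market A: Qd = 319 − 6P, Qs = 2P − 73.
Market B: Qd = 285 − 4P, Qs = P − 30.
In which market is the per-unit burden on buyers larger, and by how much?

Market A: pre-tax P* = 49, Q* = 25; post-tax Q = 22; per-unit burden on buyers = 0.5.
Market B: pre-tax P* = 63, Q* = 33; post-tax Q = 31.4; per-unit burden on buyers = 0.4.
Difference: 0.5 vs 0.4 → market A is larger by 0.1.

Market A, by 0.1.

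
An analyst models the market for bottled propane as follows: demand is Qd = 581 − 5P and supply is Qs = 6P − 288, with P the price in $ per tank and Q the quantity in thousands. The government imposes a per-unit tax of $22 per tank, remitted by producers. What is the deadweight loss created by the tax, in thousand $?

Deadweight loss = $660 thousand.

Before the tax: set 581 − 5P = 6P − 288 → P* = $79, Q* = 186.
With the tax collected from producers, supply shifts: Qs = 6(P − 22) − 288.
Solving gives Q = 126 with consumers paying $91 and producers receiving $69 (the $22 wedge).
Quantity falls by |ΔQ| = |186 − 126| = 60.
DWL = ½ · t · |ΔQ| = ½ · 22 · 60 = $660.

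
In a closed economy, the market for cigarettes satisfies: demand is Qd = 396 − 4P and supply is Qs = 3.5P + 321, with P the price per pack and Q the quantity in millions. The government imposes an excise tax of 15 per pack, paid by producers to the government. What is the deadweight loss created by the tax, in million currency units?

Without the tax, 396 − 4P = 3.5P + 321 gives 7.5P = 75, so P* = 10 and Q* = 356.
With the tax collected from producers, supply shifts: Qs = 3.5(P − 15) + 321.
New equilibrium: consumers pay 17, producers receive 2, Q = 328. (Wedge: Pb − Ps = 15.)
Quantity falls by |ΔQ| = |356 − 328| = 28.
DWL = ½ · t · |ΔQ| = ½ · 15 · 28 = 210.

Deadweight loss = 210 million.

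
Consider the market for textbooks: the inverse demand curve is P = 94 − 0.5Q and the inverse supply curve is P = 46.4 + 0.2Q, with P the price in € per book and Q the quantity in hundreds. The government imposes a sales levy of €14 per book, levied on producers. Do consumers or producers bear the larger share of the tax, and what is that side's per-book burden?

Consumers bear the larger share: €10 per book.

Rewrite in direct form: Qd = 188 − 2P and Qs = 5P − 232.
Before the tax: set 188 − 2P = 5P − 232 → P* = €60, Q* = 68.
With the tax collected from producers, supply shifts: Qs = 5(P − 14) − 232.
Solving gives Q = 48 with consumers paying €70 and producers receiving €56 (the €14 wedge).
Per-book burden: consumers €10, producers €4.
Consumers take the larger share because demand is less price-elastic here (demand slope 2 vs supply slope 5).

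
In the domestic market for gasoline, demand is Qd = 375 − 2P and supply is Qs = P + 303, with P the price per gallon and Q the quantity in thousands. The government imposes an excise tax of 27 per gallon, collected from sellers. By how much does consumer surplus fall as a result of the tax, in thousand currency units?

Without the tax, 375 − 2P = P + 303 gives 3P = 72, so P* = 24 and Q* = 327.
With the tax collected from sellers, supply shifts: Qs = (P − 27) + 303.
Solving gives Q = 309 with buyers paying 33 and sellers receiving 6 (the 27 wedge).
ΔCS is the trapezoid between Q = 309 and Q = 327 of height 9: ½ · (327 + 309) · 9 = 2862.

Consumer surplus falls by 2862 thousand.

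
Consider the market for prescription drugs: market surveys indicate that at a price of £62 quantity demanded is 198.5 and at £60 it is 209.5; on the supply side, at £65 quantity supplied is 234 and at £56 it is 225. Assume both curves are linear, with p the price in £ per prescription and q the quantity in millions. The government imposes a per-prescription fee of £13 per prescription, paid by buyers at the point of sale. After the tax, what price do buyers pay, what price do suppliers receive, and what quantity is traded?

Buyers pay £59; suppliers receive £46; quantity = 215.

Demand slope: (209.5 − 198.5)/(60 − 62) = -5.5, so qd = 539.5 − 5.5p.
Supply slope: (225 − 234)/(56 − 65) = 1, so qs = p + 169.
Without the tax, 539.5 − 5.5p = p + 169 gives 6.5p = 370.5, so p* = £57 and q* = 226.
With the tax collected from buyers, demand (in seller-price terms) shifts: qd = 539.5 − 5.5(p + 13).
New equilibrium: buyers pay £59, suppliers receive £46, q = 215. (Wedge: pb − ps = 13.)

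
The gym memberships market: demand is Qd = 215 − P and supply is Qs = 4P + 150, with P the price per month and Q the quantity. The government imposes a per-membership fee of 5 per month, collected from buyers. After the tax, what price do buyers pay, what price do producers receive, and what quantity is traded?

Buyers pay 17; producers receive 12; quantity = 198.

Without the tax, 215 − P = 4P + 150 gives 5P = 65, so P* = 13 and Q* = 202.
With the tax collected from buyers, demand (in seller-price terms) shifts: Qd = 215 − (P + 5).
Solving gives Q = 198 with buyers paying 17 and producers receiving 12 (the 5 wedge).
The less price-elastic side of the market bears the larger share of a per-unit tax.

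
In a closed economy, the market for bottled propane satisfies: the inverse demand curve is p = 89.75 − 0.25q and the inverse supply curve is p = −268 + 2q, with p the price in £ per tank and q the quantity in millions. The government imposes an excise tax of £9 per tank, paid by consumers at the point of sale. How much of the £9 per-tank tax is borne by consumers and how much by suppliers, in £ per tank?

Inverting to q(p) form: qd = 359 − 4p; qs = 0.5p + 134.
Before the tax: set 359 − 4p = 0.5p + 134 → p* = £50, q* = 159.
With the tax collected from consumers, demand (in seller-price terms) shifts: qd = 359 − 4(p + 9).
Solving gives q = 155 with consumers paying £51 and suppliers receiving £42 (the £9 wedge).
Burden on consumers: £1; on suppliers: £8. (They sum to £9.)

Consumers bear £1 per tank; suppliers bear £8 per tank.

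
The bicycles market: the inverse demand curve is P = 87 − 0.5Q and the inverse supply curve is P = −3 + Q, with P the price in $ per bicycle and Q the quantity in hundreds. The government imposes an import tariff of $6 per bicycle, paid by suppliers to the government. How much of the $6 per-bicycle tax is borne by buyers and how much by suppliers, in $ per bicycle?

Rewrite in direct form: Qd = 174 − 2P and Qs = P + 3.
Before the tax: set 174 − 2P = P + 3 → P* = $57, Q* = 60.
With the tax collected from suppliers, supply shifts: Qs = (P − 6) + 3.
New equilibrium: buyers pay $59, suppliers receive $53, Q = 56. (Wedge: Pb − Ps = 6.)
Burden on buyers: $2; on suppliers: $4. (They sum to $6.)

Buyers bear $2 per bicycle; suppliers bear $4 per bicycle.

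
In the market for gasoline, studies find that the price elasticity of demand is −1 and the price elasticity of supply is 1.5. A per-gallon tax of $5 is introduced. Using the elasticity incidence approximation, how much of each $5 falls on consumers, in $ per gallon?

Consumers bear ≈ $3 per gallon.

Incidence ratio: consumers' share ≈ εs / (εs + |εd|) = 1.5 / (1.5 + 1) = 0.6.
So consumers bear ≈ 0.6 × $5 = $3; producers bear $2.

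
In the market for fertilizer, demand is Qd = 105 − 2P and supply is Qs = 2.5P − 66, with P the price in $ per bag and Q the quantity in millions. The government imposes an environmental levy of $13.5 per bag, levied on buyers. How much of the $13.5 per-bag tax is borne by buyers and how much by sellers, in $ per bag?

Buyers bear $7.5 per bag; sellers bear $6 per bag.

Without the tax, 105 − 2P = 2.5P − 66 gives 4.5P = 171, so P* = $38 and Q* = 29.
With the tax collected from buyers, demand (in seller-price terms) shifts: Qd = 105 − 2(P + 13.5).
Solving gives Q = 14 with buyers paying $45.5 and sellers receiving $32 (the $13.5 wedge).
Burden on buyers: $7.5; on sellers: $6. (They sum to $13.5.)
The less price-elastic side of the market bears the larger share of a per-unit tax.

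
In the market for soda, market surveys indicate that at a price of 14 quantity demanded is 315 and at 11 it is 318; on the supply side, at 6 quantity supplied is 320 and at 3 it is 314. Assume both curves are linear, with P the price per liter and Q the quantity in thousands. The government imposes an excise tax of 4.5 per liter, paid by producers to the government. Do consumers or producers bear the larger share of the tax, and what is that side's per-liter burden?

Demand slope: (318 − 315)/(11 − 14) = -1, so Qd = 329 − P.
Supply slope: (314 − 320)/(3 − 6) = 2, so Qs = 2P + 308.
Before the tax: set 329 − P = 2P + 308 → P* = 7, Q* = 322.
With the tax collected from producers, supply shifts: Qs = 2(P − 4.5) + 308.
Solving gives Q = 319 with consumers paying 10 and producers receiving 5.5 (the 4.5 wedge).
Per-liter burden: consumers 3, producers 1.5.
Consumers take the larger share because demand is less price-elastic here (demand slope 1 vs supply slope 2).
The less price-elastic side of the market bears the larger share of a per-unit tax.

Consumers bear the larger share: 3 per liter.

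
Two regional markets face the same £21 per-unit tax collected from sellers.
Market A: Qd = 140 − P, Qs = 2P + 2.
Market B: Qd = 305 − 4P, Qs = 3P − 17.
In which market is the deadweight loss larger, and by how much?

Market A: pre-tax P* = £46, Q* = 94; post-tax Q = 80; deadweight loss = £147.
Market B: pre-tax P* = £46, Q* = 121; post-tax Q = 85; deadweight loss = £378.
Difference: £147 vs £378 → market B is larger by £231.

Market B, by £231.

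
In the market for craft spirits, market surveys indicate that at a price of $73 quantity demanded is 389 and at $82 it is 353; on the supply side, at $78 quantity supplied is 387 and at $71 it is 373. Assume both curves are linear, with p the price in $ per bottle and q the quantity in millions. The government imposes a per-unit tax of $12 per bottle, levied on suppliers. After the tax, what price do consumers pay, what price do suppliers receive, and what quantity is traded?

Consumers pay $79; suppliers receive $67; quantity = 365.

Demand slope: (353 − 389)/(82 − 73) = -4, so qd = 681 − 4p.
Supply slope: (373 − 387)/(71 − 78) = 2, so qs = 2p + 231.
Without the tax, 681 − 4p = 2p + 231 gives 6p = 450, so p* = $75 and q* = 381.
With the tax collected from suppliers, supply shifts: qs = 2(p − 12) + 231.
Solving gives q = 365 with consumers paying $79 and suppliers receiving $67 (the $12 wedge).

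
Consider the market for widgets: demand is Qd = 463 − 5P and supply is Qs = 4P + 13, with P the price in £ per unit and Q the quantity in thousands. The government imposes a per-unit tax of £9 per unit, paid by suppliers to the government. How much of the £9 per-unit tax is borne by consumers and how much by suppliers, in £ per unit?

Consumers bear £4 per unit; suppliers bear £5 per unit.

Without the tax, 463 − 5P = 4P + 13 gives 9P = 450, so P* = £50 and Q* = 213.
With the tax collected from suppliers, supply shifts: Qs = 4(P − 9) + 13.
New equilibrium: consumers pay £54, suppliers receive £45, Q = 193. (Wedge: Pb − Ps = 9.)
Burden on consumers: £4; on suppliers: £5. (They sum to £9.)
The less price-elastic side of the market bears the larger share of a per-unit tax.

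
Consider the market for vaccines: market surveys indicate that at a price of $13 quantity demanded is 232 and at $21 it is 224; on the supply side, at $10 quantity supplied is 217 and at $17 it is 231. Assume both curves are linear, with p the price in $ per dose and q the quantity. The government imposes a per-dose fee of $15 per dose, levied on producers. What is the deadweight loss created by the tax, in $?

Demand slope: (224 − 232)/(21 − 13) = -1, so qd = 245 − p.
Supply slope: (231 − 217)/(17 − 10) = 2, so qs = 2p + 197.
Before the tax: set 245 − p = 2p + 197 → p* = $16, q* = 229.
With the tax collected from producers, supply shifts: qs = 2(p − 15) + 197.
Solving gives q = 219 with buyers paying $26 and producers receiving $11 (the $15 wedge).
Quantity falls by |ΔQ| = |229 − 219| = 10.
DWL = ½ · t · |ΔQ| = ½ · 15 · 10 = $75.

Deadweight loss = $75.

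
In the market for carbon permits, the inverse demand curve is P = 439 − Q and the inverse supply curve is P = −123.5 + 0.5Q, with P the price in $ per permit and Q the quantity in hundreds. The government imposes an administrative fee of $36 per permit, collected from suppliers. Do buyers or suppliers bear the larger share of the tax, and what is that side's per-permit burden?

Rewrite in direct form: Qd = 439 − P and Qs = 2P + 247.
Before the tax: set 439 − P = 2P + 247 → P* = $64, Q* = 375.
With the tax collected from suppliers, supply shifts: Qs = 2(P − 36) + 247.
New equilibrium: buyers pay $88, suppliers receive $52, Q = 351. (Wedge: Pb − Ps = 36.)
Per-permit burden: buyers $24, suppliers $12.
Buyers take the larger share because demand is less price-elastic here (demand slope 1 vs supply slope 2).
The less price-elastic side of the market bears the larger share of a per-unit tax.

Buyers bear the larger share: $24 per permit.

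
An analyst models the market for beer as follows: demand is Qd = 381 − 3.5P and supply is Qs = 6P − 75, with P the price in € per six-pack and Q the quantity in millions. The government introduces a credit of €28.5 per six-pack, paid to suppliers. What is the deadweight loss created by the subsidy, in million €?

Deadweight loss = €897.75 million.

Without the subsidy, 381 − 3.5P = 6P − 75 gives 9.5P = 456, so P* = €48 and Q* = 213.
With a per-unit subsidy paid to suppliers, each receives P + 28.5 per unit sold, so supply becomes Qs = 6(P + 28.5) − 75.
New equilibrium: buyers pay €30, suppliers receive €58.5, Q = 276. (Wedge: Pb − Ps = −28.5.)
Quantity rises by |ΔQ| = |213 − 276| = 63.
DWL = ½ · t · |ΔQ| = ½ · 28.5 · 63 = €897.75.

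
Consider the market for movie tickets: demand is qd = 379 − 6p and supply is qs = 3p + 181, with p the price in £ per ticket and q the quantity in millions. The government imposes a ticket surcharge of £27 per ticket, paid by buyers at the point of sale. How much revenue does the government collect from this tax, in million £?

Before the tax: set 379 − 6p = 3p + 181 → p* = £22, q* = 247.
With the tax collected from buyers, demand (in seller-price terms) shifts: qd = 379 − 6(p + 27).
Solving gives q = 193 with buyers paying £31 and producers receiving £4 (the £27 wedge).
Revenue = t · Q = 27 · 193 = £5211.

Tax revenue = £5211 million.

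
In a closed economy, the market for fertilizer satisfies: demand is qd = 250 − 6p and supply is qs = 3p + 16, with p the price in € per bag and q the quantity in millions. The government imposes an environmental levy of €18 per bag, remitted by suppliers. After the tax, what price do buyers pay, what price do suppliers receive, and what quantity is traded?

Without the tax, 250 − 6p = 3p + 16 gives 9p = 234, so p* = €26 and q* = 94.
With the tax collected from suppliers, supply shifts: qs = 3(p − 18) + 16.
Solving gives q = 58 with buyers paying €32 and suppliers receiving €14 (the €18 wedge).

Buyers pay €32; suppliers receive €14; quantity = 58.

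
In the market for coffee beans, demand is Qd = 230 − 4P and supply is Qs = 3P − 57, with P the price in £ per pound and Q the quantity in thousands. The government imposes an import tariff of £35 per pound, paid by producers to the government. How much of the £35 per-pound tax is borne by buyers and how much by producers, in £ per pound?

Without the tax, 230 − 4P = 3P − 57 gives 7P = 287, so P* = £41 and Q* = 66.
With the tax collected from producers, supply shifts: Qs = 3(P − 35) − 57.
Solving gives Q = 6 with buyers paying £56 and producers receiving £21 (the £35 wedge).
Burden on buyers: £15; on producers: £20. (They sum to £35.)
The less price-elastic side of the market bears the larger share of a per-unit tax.

Buyers bear £15 per pound; producers bear £20 per pound.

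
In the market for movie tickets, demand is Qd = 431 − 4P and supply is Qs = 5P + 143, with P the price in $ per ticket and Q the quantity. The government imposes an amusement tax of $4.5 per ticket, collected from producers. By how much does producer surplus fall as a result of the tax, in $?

Before the tax: set 431 − 4P = 5P + 143 → P* = $32, Q* = 303.
With the tax collected from producers, supply shifts: Qs = 5(P − 4.5) + 143.
New equilibrium: consumers pay $34.5, producers receive $30, Q = 293. (Wedge: Pb − Ps = 4.5.)
ΔPS is the trapezoid between Q = 293 and Q = 303 of height $2: ½ · (303 + 293) · 2 = $596.

Producer surplus falls by $596.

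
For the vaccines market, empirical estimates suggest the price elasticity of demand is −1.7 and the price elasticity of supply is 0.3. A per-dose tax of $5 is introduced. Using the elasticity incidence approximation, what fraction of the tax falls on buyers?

Incidence ratio: buyers' share ≈ εs / (εs + |εd|) = 0.3 / (0.3 + 1.7) = 0.15.
Supply is the less elastic side, so buyers bear the smaller share.

Buyers' share ≈ 0.15.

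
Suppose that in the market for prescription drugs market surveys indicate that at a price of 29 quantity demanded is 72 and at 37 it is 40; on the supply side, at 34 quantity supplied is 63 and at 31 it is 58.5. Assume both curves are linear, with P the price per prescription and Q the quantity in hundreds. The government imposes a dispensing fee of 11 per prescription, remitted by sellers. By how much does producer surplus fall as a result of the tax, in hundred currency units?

Demand slope: (40 − 72)/(37 − 29) = -4, so Qd = 188 − 4P.
Supply slope: (58.5 − 63)/(31 − 34) = 1.5, so Qs = 1.5P + 12.
Before the tax: set 188 − 4P = 1.5P + 12 → P* = 32, Q* = 60.
With the tax collected from sellers, supply shifts: Qs = 1.5(P − 11) + 12.
New equilibrium: buyers pay 35, sellers receive 24, Q = 48. (Wedge: Pb − Ps = 11.)
ΔPS is the trapezoid between Q = 48 and Q = 60 of height 8: ½ · (60 + 48) · 8 = 432.

Producer surplus falls by 432 hundred.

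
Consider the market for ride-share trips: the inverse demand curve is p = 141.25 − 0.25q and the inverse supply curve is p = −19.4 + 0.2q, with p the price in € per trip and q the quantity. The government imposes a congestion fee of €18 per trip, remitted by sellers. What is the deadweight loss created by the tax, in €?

Inverting to q(p) form: qd = 565 − 4p; qs = 5p + 97.
Without the tax, 565 − 4p = 5p + 97 gives 9p = 468, so p* = €52 and q* = 357.
With the tax collected from sellers, supply shifts: qs = 5(p − 18) + 97.
Solving gives q = 317 with consumers paying €62 and sellers receiving €44 (the €18 wedge).
Quantity falls by |ΔQ| = |357 − 317| = 40.
DWL = ½ · t · |ΔQ| = ½ · 18 · 40 = €360.

Deadweight loss = €360.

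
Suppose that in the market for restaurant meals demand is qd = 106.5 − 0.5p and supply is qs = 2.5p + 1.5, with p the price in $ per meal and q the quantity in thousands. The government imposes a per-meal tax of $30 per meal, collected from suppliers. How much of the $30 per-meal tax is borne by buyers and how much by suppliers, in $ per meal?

Buyers bear $25 per meal; suppliers bear $5 per meal.

Before the tax: set 106.5 − 0.5p = 2.5p + 1.5 → p* = $35, q* = 89.
With the tax collected from suppliers, supply shifts: qs = 2.5(p − 30) + 1.5.
New equilibrium: buyers pay $60, suppliers receive $30, q = 76.5. (Wedge: pb − ps = 30.)
Burden on buyers: $25; on suppliers: $5. (They sum to $30.)
The less price-elastic side of the market bears the larger share of a per-unit tax.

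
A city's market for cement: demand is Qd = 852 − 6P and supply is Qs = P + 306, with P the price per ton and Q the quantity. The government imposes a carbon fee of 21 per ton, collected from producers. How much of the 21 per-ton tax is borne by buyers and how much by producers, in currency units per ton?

Buyers bear 3 per ton; producers bear 18 per ton.

Without the tax, 852 − 6P = P + 306 gives 7P = 546, so P* = 78 and Q* = 384.
With the tax collected from producers, supply shifts: Qs = (P − 21) + 306.
New equilibrium: buyers pay 81, producers receive 60, Q = 366. (Wedge: Pb − Ps = 21.)
Burden on buyers: 3; on producers: 18. (They sum to 21.)
The less price-elastic side of the market bears the larger share of a per-unit tax.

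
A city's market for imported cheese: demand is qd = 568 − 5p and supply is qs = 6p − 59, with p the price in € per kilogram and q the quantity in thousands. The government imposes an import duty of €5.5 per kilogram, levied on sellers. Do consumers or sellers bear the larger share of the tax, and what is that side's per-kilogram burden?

Consumers bear the larger share: €3 per kilogram.

Without the tax, 568 − 5p = 6p − 59 gives 11p = 627, so p* = €57 and q* = 283.
With the tax collected from sellers, supply shifts: qs = 6(p − 5.5) − 59.
Solving gives q = 268 with consumers paying €60 and sellers receiving €54.5 (the €5.5 wedge).
Per-kilogram burden: consumers €3, sellers €2.5.
Consumers take the larger share because demand is less price-elastic here (demand slope 5 vs supply slope 6).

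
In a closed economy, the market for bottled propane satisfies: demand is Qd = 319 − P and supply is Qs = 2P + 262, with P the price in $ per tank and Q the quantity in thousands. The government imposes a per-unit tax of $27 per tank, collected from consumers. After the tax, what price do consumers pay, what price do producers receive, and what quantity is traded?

Consumers pay $37; producers receive $10; quantity = 282.

Without the tax, 319 − P = 2P + 262 gives 3P = 57, so P* = $19 and Q* = 300.
With the tax collected from consumers, demand (in seller-price terms) shifts: Qd = 319 − (P + 27).
New equilibrium: consumers pay $37, producers receive $10, Q = 282. (Wedge: Pb − Ps = 27.)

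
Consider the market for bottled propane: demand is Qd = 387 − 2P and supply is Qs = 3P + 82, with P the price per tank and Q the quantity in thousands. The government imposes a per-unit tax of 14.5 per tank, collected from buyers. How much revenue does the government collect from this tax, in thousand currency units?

Without the tax, 387 − 2P = 3P + 82 gives 5P = 305, so P* = 61 and Q* = 265.
With the tax collected from buyers, demand (in seller-price terms) shifts: Qd = 387 − 2(P + 14.5).
Solving gives Q = 247.6 with buyers paying 69.7 and sellers receiving 55.2 (the 14.5 wedge).
Revenue = t · Q = 14.5 · 247.6 = 3590.2.

Tax revenue = 3590.2 thousand.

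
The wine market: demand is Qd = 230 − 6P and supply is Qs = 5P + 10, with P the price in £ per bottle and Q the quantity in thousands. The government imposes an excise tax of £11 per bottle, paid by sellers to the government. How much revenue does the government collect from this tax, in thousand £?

Before the tax: set 230 − 6P = 5P + 10 → P* = £20, Q* = 110.
With the tax collected from sellers, supply shifts: Qs = 5(P − 11) + 10.
New equilibrium: consumers pay £25, sellers receive £14, Q = 80. (Wedge: Pb − Ps = 11.)
Revenue = t · Q = 11 · 80 = £880.

Tax revenue = £880 thousand.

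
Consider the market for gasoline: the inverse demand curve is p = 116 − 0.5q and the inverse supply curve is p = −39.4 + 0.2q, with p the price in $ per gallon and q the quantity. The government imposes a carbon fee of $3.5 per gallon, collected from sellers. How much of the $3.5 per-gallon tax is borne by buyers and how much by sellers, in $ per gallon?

Rewrite in direct form: qd = 232 − 2p and qs = 5p + 197.
Without the tax, 232 − 2p = 5p + 197 gives 7p = 35, so p* = $5 and q* = 222.
With the tax collected from sellers, supply shifts: qs = 5(p − 3.5) + 197.
Solving gives q = 217 with buyers paying $7.5 and sellers receiving $4 (the $3.5 wedge).
Burden on buyers: $2.5; on sellers: $1. (They sum to $3.5.)
The less price-elastic side of the market bears the larger share of a per-unit tax.

Buyers bear $2.5 per gallon; sellers bear $1 per gallon.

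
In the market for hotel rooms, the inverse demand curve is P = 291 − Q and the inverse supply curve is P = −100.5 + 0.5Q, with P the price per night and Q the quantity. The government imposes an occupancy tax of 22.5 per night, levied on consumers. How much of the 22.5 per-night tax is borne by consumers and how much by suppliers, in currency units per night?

Rewrite in direct form: Qd = 291 − P and Qs = 2P + 201.
Before the tax: set 291 − P = 2P + 201 → P* = 30, Q* = 261.
With the tax collected from consumers, demand (in seller-price terms) shifts: Qd = 291 − (P + 22.5).
Solving gives Q = 246 with consumers paying 45 and suppliers receiving 22.5 (the 22.5 wedge).
Burden on consumers: 15; on suppliers: 7.5. (They sum to 22.5.)

Consumers bear 15 per night; suppliers bear 7.5 per night.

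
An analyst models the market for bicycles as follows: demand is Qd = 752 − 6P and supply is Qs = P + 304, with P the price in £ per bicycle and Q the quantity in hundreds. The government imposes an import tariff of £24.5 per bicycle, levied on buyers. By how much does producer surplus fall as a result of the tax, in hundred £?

Producer surplus falls by £7507.5 hundred.

Without the tax, 752 − 6P = P + 304 gives 7P = 448, so P* = £64 and Q* = 368.
With the tax collected from buyers, demand (in seller-price terms) shifts: Qd = 752 − 6(P + 24.5).
Solving gives Q = 347 with buyers paying £67.5 and sellers receiving £43 (the £24.5 wedge).
ΔPS is the trapezoid between Q = 347 and Q = 368 of height £21: ½ · (368 + 347) · 21 = £7507.5.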